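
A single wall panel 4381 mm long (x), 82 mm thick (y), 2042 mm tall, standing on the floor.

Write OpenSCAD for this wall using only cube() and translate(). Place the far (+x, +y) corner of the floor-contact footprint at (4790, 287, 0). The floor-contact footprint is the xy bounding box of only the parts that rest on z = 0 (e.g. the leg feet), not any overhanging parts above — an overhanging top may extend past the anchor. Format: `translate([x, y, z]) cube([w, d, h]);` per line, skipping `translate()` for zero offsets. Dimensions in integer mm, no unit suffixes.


translate([409, 205, 0]) cube([4381, 82, 2042]);


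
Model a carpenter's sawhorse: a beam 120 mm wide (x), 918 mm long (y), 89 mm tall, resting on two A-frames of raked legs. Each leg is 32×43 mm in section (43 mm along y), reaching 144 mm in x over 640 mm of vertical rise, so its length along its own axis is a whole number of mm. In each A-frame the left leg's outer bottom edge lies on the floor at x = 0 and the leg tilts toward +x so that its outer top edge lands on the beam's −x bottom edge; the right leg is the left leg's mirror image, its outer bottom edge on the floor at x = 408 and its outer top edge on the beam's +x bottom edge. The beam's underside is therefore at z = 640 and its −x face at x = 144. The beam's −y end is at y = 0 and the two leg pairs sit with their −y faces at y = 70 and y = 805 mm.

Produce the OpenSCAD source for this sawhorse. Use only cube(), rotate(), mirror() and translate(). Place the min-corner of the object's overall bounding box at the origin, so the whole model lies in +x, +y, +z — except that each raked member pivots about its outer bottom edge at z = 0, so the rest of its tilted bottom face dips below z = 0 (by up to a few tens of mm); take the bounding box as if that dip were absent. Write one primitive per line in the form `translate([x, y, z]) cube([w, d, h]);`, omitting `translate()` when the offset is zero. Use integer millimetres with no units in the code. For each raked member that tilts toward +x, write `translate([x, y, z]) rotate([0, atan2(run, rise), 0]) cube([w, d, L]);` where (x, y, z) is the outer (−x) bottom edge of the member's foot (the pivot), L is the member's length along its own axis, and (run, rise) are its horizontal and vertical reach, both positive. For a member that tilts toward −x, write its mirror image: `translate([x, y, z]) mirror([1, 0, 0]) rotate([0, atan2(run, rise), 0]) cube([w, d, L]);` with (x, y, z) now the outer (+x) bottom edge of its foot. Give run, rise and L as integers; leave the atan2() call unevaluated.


translate([144, 0, 640]) cube([120, 918, 89]);
translate([0, 70, 0]) rotate([0, atan2(144, 640), 0]) cube([32, 43, 656]);
translate([408, 70, 0]) mirror([1, 0, 0]) rotate([0, atan2(144, 640), 0]) cube([32, 43, 656]);
translate([0, 805, 0]) rotate([0, atan2(144, 640), 0]) cube([32, 43, 656]);
translate([408, 805, 0]) mirror([1, 0, 0]) rotate([0, atan2(144, 640), 0]) cube([32, 43, 656]);


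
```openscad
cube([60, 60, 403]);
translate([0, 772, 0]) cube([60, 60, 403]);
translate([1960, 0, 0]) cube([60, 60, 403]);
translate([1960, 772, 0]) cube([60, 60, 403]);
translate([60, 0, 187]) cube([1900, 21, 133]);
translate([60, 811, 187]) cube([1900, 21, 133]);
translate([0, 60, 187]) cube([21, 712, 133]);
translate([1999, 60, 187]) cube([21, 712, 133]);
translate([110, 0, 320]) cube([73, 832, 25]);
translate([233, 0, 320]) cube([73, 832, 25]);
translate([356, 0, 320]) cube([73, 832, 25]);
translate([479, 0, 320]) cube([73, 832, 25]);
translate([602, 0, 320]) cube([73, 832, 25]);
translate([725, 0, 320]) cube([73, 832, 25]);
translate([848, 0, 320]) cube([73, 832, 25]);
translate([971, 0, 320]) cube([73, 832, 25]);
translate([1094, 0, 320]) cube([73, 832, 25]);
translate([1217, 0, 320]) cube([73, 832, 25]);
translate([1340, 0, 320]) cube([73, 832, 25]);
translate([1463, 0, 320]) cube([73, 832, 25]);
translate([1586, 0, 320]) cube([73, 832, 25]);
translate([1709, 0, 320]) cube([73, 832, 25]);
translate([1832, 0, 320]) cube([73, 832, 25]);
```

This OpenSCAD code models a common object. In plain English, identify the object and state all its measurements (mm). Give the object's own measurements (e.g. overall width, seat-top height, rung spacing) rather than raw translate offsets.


A bed frame 2020 mm long (x) by 832 mm wide (y). Four 60×60 mm corner posts, 403 mm tall, at the corners of the footprint. Four rails of 21 mm thickness and 133 mm height run between adjacent posts with their undersides at z = 187 mm, their outer faces flush with the outside of the frame (the two x-running rails run between the posts' inner faces; the two y-running rails run between the posts' inner faces). 15 slats, each 73 mm wide (x) and 25 mm thick, lie across the top of the two x-running rails, running the full 832 mm width of the frame in y; along x they sit between the end posts with a 50 mm gap after the −x posts and between neighbouring slats, leaving 55 mm before the +x posts.


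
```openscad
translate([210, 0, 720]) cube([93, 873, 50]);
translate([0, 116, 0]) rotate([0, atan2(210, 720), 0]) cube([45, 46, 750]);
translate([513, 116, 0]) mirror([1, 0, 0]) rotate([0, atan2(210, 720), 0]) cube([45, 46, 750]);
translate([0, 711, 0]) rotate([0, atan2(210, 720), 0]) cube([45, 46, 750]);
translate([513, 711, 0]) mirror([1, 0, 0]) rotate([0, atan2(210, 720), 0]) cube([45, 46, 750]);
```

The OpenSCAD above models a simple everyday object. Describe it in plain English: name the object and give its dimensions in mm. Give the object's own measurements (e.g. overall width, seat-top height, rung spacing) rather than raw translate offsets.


A sawhorse. A 93×873×50 mm beam (x, y, z) sits on two A-frame leg pairs. Each pair is two raked legs of 45×46 mm section (46 mm along y) splaying symmetrically in x. Each leg rises 720 mm vertically over 210 mm of horizontal reach and is 750 mm long along its own axis. Every leg's outer bottom edge rests on the floor and its outer top edge meets a bottom edge of the beam — the left legs (tilting toward +x) meet the beam's −x bottom edge, the right legs (their mirror images, tilting toward −x) meet its +x bottom edge — so the leg tops tuck under the beam, the beam's underside is 720 mm above the floor, and the feet are 513 mm apart outside-to-outside with the beam centred between them. The two leg pairs are set in 116 mm from either end of the beam.


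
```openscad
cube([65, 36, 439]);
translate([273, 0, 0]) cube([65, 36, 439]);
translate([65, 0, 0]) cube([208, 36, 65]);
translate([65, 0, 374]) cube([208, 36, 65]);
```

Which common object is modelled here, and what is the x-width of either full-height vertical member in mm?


A picture frame. The border width is 65 mm.

Four thin pieces enclosing a rectangular opening — a picture frame. The two full-height stiles are 439 mm tall; the top rail sits at z = 374 and is 65 mm tall, so the border above the opening is 439 − 374 = 65 mm, matching the stile x-width.


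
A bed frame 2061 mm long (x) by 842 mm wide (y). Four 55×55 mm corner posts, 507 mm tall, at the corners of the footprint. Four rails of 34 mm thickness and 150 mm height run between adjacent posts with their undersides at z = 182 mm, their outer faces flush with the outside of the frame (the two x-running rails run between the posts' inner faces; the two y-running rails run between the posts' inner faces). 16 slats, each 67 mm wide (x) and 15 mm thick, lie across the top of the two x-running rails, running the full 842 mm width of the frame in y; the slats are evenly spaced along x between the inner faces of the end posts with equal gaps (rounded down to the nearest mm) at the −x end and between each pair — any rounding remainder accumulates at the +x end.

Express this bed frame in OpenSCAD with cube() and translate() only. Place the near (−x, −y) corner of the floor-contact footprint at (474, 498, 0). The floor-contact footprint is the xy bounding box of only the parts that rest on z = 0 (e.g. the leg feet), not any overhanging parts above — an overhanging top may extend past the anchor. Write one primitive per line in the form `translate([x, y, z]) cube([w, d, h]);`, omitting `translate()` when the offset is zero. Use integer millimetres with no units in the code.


translate([474, 498, 0]) cube([55, 55, 507]);
translate([474, 1285, 0]) cube([55, 55, 507]);
translate([2480, 498, 0]) cube([55, 55, 507]);
translate([2480, 1285, 0]) cube([55, 55, 507]);
translate([529, 498, 182]) cube([1951, 34, 150]);
translate([529, 1306, 182]) cube([1951, 34, 150]);
translate([474, 553, 182]) cube([34, 732, 150]);
translate([2501, 553, 182]) cube([34, 732, 150]);
translate([580, 498, 332]) cube([67, 842, 15]);
translate([698, 498, 332]) cube([67, 842, 15]);
translate([816, 498, 332]) cube([67, 842, 15]);
translate([934, 498, 332]) cube([67, 842, 15]);
translate([1052, 498, 332]) cube([67, 842, 15]);
translate([1170, 498, 332]) cube([67, 842, 15]);
translate([1288, 498, 332]) cube([67, 842, 15]);
translate([1406, 498, 332]) cube([67, 842, 15]);
translate([1524, 498, 332]) cube([67, 842, 15]);
translate([1642, 498, 332]) cube([67, 842, 15]);
translate([1760, 498, 332]) cube([67, 842, 15]);
translate([1878, 498, 332]) cube([67, 842, 15]);
translate([1996, 498, 332]) cube([67, 842, 15]);
translate([2114, 498, 332]) cube([67, 842, 15]);
translate([2232, 498, 332]) cube([67, 842, 15]);
translate([2350, 498, 332]) cube([67, 842, 15]);


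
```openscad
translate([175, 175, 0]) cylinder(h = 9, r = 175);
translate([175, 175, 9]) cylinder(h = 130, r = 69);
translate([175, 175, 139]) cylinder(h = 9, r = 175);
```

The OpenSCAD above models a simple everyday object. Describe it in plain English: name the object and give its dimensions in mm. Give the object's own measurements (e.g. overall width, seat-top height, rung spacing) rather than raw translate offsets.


A spool: two coaxial disc flanges of radius 175 mm and thickness 9 mm, joined by a core cylinder of radius 69 mm and height 130 mm. The lower flange rests on z = 0 and the three cylinders share a vertical axis.


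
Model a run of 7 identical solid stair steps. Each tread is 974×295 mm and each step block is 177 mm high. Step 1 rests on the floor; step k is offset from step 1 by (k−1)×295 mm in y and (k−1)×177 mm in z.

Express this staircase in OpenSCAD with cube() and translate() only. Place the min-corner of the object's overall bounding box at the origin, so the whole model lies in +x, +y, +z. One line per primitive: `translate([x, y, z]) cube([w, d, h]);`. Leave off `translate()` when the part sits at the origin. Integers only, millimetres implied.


cube([974, 295, 177]);
translate([0, 295, 177]) cube([974, 295, 177]);
translate([0, 590, 354]) cube([974, 295, 177]);
translate([0, 885, 531]) cube([974, 295, 177]);
translate([0, 1180, 708]) cube([974, 295, 177]);
translate([0, 1475, 885]) cube([974, 295, 177]);
translate([0, 1770, 1062]) cube([974, 295, 177]);


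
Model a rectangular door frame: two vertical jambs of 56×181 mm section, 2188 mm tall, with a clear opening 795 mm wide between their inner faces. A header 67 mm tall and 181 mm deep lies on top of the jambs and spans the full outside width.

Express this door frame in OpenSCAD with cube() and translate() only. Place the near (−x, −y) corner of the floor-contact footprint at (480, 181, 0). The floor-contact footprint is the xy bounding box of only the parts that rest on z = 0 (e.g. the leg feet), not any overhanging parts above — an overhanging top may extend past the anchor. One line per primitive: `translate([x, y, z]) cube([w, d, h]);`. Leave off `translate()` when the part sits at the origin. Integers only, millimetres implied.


translate([480, 181, 0]) cube([56, 181, 2188]);
translate([1331, 181, 0]) cube([56, 181, 2188]);
translate([480, 181, 2188]) cube([907, 181, 67]);


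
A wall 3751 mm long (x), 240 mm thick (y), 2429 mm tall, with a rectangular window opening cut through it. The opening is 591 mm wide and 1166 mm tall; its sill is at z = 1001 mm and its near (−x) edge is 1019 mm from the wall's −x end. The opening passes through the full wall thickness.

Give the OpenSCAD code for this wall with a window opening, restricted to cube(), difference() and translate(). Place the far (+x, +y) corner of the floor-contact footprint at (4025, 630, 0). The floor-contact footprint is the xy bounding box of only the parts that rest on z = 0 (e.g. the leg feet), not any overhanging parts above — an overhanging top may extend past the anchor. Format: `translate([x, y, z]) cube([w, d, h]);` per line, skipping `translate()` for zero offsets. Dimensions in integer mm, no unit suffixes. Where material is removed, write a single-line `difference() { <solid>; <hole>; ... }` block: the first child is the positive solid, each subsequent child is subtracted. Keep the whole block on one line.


difference() { translate([274, 390, 0]) cube([3751, 240, 2429]); translate([1293, 390, 1001]) cube([591, 240, 1166]); }


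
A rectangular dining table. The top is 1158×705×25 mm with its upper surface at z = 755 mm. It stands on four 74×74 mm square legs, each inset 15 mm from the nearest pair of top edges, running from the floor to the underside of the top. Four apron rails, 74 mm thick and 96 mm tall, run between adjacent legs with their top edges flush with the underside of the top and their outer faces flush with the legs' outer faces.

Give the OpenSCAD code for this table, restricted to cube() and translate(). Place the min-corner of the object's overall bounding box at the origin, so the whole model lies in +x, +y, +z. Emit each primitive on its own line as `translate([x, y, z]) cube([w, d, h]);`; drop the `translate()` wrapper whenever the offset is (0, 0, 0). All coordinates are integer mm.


translate([0, 0, 730]) cube([1158, 705, 25]);
translate([15, 15, 0]) cube([74, 74, 730]);
translate([1069, 15, 0]) cube([74, 74, 730]);
translate([15, 616, 0]) cube([74, 74, 730]);
translate([1069, 616, 0]) cube([74, 74, 730]);
translate([89, 15, 634]) cube([980, 74, 96]);
translate([89, 616, 634]) cube([980, 74, 96]);
translate([15, 89, 634]) cube([74, 527, 96]);
translate([1069, 89, 634]) cube([74, 527, 96]);


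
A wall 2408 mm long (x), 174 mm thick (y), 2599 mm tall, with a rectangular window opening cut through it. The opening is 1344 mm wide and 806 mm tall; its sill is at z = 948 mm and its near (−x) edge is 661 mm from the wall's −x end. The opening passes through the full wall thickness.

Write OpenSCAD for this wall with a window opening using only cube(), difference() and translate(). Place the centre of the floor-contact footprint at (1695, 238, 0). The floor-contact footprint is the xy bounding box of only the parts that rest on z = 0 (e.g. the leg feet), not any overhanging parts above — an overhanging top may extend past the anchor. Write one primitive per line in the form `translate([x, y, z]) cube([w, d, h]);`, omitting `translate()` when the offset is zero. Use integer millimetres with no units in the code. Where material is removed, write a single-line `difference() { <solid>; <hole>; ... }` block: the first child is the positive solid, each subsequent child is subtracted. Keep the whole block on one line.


difference() { translate([491, 151, 0]) cube([2408, 174, 2599]); translate([1152, 151, 948]) cube([1344, 174, 806]); }


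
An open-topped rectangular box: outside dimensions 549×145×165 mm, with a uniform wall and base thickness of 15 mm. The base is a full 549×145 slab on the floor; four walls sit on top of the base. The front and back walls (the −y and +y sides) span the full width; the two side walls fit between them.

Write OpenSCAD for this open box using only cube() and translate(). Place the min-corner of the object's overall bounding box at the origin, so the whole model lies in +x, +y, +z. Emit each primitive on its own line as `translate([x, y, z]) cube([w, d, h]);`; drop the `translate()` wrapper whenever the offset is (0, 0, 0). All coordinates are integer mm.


cube([549, 145, 15]);
translate([0, 0, 15]) cube([549, 15, 150]);
translate([0, 130, 15]) cube([549, 15, 150]);
translate([0, 15, 15]) cube([15, 115, 150]);
translate([534, 15, 15]) cube([15, 115, 150]);


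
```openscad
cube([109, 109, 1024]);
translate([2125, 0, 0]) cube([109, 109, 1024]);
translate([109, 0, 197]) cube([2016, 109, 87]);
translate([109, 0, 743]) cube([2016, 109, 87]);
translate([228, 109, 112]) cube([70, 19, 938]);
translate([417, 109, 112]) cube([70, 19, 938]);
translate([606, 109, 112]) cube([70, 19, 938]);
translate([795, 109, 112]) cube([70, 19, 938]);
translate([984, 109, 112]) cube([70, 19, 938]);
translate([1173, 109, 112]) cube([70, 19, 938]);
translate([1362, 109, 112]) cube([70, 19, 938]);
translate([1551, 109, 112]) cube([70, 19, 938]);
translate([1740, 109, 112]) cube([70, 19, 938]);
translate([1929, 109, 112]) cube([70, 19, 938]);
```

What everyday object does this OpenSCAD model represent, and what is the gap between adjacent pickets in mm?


A fence section. The picket gap is 119 mm.

Two posts, two rails, 10 pickets — a fence section. Span 2016 mm holds 10 pickets of 70 mm with 11 equal gaps: ⌊(2016 − 10·70) / 11⌋ = 119 mm.


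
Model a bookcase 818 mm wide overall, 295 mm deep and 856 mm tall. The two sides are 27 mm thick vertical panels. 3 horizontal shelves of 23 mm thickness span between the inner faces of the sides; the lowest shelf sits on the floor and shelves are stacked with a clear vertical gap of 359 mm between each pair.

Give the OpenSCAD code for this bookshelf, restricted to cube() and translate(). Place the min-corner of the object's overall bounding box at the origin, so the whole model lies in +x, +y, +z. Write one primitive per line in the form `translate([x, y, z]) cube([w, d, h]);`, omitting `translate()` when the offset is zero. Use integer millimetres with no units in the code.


cube([27, 295, 856]);
translate([791, 0, 0]) cube([27, 295, 856]);
translate([27, 0, 0]) cube([764, 295, 23]);
translate([27, 0, 382]) cube([764, 295, 23]);
translate([27, 0, 764]) cube([764, 295, 23]);


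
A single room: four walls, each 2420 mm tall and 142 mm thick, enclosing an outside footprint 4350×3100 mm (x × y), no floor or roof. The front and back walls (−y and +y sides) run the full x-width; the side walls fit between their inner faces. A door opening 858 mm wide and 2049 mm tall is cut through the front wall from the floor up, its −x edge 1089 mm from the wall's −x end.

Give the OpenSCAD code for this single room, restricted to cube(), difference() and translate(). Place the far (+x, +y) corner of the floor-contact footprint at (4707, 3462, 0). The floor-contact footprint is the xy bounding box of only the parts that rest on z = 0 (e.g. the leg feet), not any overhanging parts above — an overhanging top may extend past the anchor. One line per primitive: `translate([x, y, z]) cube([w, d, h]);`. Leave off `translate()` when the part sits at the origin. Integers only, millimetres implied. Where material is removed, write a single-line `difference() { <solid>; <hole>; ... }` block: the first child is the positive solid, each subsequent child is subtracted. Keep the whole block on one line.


difference() { translate([357, 362, 0]) cube([4350, 142, 2420]); translate([1446, 362, 0]) cube([858, 142, 2049]); }
translate([357, 3320, 0]) cube([4350, 142, 2420]);
translate([357, 504, 0]) cube([142, 2816, 2420]);
translate([4565, 504, 0]) cube([142, 2816, 2420]);


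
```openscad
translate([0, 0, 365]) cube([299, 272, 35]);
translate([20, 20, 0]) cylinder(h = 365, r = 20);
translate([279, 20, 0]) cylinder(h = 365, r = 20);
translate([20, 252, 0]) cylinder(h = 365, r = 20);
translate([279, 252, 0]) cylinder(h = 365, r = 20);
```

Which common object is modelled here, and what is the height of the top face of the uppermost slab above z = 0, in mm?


A stool. The seat height is 400 mm.

A 299×272×35 slab at z = 365 on four corner cylinders — a stool. The seat top is 365 + 35 = 400 mm.


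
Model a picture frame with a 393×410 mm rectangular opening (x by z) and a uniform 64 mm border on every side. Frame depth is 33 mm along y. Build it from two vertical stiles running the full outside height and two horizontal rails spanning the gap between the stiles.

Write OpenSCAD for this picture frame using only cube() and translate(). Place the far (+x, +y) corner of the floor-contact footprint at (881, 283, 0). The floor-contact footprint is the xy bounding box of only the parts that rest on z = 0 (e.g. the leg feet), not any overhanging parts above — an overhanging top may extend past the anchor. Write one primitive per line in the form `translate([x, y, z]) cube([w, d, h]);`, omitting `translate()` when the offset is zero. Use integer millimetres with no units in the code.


translate([360, 250, 0]) cube([64, 33, 538]);
translate([817, 250, 0]) cube([64, 33, 538]);
translate([424, 250, 0]) cube([393, 33, 64]);
translate([424, 250, 474]) cube([393, 33, 64]);


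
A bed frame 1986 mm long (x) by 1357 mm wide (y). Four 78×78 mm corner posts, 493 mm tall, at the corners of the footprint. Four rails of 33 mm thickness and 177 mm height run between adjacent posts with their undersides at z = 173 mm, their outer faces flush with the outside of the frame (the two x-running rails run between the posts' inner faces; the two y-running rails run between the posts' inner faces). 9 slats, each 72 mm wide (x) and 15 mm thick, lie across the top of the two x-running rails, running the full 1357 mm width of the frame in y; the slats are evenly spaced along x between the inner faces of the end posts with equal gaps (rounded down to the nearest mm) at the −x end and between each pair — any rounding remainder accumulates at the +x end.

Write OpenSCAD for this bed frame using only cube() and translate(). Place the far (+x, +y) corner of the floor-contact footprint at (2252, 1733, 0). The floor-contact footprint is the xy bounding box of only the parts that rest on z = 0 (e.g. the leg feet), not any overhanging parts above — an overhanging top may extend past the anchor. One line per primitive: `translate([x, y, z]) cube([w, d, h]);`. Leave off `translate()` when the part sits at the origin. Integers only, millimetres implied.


translate([266, 376, 0]) cube([78, 78, 493]);
translate([266, 1655, 0]) cube([78, 78, 493]);
translate([2174, 376, 0]) cube([78, 78, 493]);
translate([2174, 1655, 0]) cube([78, 78, 493]);
translate([344, 376, 173]) cube([1830, 33, 177]);
translate([344, 1700, 173]) cube([1830, 33, 177]);
translate([266, 454, 173]) cube([33, 1201, 177]);
translate([2219, 454, 173]) cube([33, 1201, 177]);
translate([462, 376, 350]) cube([72, 1357, 15]);
translate([652, 376, 350]) cube([72, 1357, 15]);
translate([842, 376, 350]) cube([72, 1357, 15]);
translate([1032, 376, 350]) cube([72, 1357, 15]);
translate([1222, 376, 350]) cube([72, 1357, 15]);
translate([1412, 376, 350]) cube([72, 1357, 15]);
translate([1602, 376, 350]) cube([72, 1357, 15]);
translate([1792, 376, 350]) cube([72, 1357, 15]);
translate([1982, 376, 350]) cube([72, 1357, 15]);


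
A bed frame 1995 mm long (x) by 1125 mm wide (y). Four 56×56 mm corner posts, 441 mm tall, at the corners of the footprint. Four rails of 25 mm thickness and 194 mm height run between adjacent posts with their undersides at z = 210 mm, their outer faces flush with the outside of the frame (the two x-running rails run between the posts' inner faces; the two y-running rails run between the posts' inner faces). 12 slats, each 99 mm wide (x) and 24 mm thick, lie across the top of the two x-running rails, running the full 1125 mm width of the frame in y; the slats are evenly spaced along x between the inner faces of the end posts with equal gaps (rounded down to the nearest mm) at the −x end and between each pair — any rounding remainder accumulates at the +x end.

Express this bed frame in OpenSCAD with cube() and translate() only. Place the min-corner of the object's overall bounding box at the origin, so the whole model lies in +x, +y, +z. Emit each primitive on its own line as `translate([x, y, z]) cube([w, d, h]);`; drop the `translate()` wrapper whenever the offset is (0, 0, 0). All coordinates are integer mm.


cube([56, 56, 441]);
translate([0, 1069, 0]) cube([56, 56, 441]);
translate([1939, 0, 0]) cube([56, 56, 441]);
translate([1939, 1069, 0]) cube([56, 56, 441]);
translate([56, 0, 210]) cube([1883, 25, 194]);
translate([56, 1100, 210]) cube([1883, 25, 194]);
translate([0, 56, 210]) cube([25, 1013, 194]);
translate([1970, 56, 210]) cube([25, 1013, 194]);
translate([109, 0, 404]) cube([99, 1125, 24]);
translate([261, 0, 404]) cube([99, 1125, 24]);
translate([413, 0, 404]) cube([99, 1125, 24]);
translate([565, 0, 404]) cube([99, 1125, 24]);
translate([717, 0, 404]) cube([99, 1125, 24]);
translate([869, 0, 404]) cube([99, 1125, 24]);
translate([1021, 0, 404]) cube([99, 1125, 24]);
translate([1173, 0, 404]) cube([99, 1125, 24]);
translate([1325, 0, 404]) cube([99, 1125, 24]);
translate([1477, 0, 404]) cube([99, 1125, 24]);
translate([1629, 0, 404]) cube([99, 1125, 24]);
translate([1781, 0, 404]) cube([99, 1125, 24]);


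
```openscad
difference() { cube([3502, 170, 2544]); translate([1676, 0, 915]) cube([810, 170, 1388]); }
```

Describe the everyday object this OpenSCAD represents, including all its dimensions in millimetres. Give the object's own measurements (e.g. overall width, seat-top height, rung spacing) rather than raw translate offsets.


A wall 3502 mm long (x), 170 mm thick (y), 2544 mm tall, with a rectangular window opening cut through it. The opening is 810 mm wide and 1388 mm tall; its sill is at z = 915 mm and its near (−x) edge is 1676 mm from the wall's −x end. The opening passes through the full wall thickness.


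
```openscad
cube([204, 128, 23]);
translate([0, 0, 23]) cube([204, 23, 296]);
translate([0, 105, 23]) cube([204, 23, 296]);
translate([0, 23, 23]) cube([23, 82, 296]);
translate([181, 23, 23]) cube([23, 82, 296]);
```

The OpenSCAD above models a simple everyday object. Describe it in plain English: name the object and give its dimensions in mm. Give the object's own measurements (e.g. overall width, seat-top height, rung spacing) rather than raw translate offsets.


An open-topped rectangular box: outside dimensions 204×128×319 mm, with a uniform wall and base thickness of 23 mm. The base is a full 204×128 slab on the floor; four walls sit on top of the base. The front and back walls (the −y and +y sides) span the full width; the two side walls fit between them.


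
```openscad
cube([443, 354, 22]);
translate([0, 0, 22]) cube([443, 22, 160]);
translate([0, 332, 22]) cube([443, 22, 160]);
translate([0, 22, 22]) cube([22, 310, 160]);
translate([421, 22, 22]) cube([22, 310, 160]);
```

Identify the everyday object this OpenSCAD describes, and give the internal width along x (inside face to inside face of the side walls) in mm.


An open box. The internal width is 399 mm.

A 443×354 base slab with four walls standing on it — an open box. The base is 443 mm wide and the walls are 22 mm thick, so the internal width is 443 − 2 × 22 = 399 mm.


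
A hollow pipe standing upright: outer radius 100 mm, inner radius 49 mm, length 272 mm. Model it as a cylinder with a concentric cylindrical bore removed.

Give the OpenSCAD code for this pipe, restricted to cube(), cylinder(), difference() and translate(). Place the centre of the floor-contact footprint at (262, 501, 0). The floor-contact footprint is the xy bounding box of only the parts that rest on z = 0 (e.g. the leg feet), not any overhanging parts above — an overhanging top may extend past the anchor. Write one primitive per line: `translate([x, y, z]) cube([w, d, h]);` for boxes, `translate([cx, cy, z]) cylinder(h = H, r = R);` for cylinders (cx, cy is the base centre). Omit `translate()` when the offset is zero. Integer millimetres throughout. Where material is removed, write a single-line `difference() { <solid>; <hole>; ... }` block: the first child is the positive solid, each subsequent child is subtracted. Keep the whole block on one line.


difference() { translate([262, 501, 0]) cylinder(h = 272, r = 100); translate([262, 501, 0]) cylinder(h = 272, r = 49); }


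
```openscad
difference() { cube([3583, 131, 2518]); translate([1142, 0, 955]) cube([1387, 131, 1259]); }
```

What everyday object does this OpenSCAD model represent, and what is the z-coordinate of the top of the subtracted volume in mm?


A wall with a window opening. The window head height is 2214 mm.

A wall with a rectangular opening subtracted — a window. Sill at z = 955, opening 1259 mm tall, so the head is at 955 + 1259 = 2214 mm.


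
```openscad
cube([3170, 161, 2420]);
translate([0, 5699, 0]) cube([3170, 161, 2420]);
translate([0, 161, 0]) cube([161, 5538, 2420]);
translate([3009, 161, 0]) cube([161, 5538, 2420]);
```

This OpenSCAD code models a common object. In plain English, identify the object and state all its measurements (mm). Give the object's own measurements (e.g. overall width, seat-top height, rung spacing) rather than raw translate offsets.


The wall frame of a small rectangular building: four walls, each 2420 mm tall and 161 mm thick, enclosing a footprint 3170 mm (x) by 5860 mm (y) outside-to-outside, with no floor or roof. The front and back walls (the −y and +y sides) span the full width; the two side walls fit between them.


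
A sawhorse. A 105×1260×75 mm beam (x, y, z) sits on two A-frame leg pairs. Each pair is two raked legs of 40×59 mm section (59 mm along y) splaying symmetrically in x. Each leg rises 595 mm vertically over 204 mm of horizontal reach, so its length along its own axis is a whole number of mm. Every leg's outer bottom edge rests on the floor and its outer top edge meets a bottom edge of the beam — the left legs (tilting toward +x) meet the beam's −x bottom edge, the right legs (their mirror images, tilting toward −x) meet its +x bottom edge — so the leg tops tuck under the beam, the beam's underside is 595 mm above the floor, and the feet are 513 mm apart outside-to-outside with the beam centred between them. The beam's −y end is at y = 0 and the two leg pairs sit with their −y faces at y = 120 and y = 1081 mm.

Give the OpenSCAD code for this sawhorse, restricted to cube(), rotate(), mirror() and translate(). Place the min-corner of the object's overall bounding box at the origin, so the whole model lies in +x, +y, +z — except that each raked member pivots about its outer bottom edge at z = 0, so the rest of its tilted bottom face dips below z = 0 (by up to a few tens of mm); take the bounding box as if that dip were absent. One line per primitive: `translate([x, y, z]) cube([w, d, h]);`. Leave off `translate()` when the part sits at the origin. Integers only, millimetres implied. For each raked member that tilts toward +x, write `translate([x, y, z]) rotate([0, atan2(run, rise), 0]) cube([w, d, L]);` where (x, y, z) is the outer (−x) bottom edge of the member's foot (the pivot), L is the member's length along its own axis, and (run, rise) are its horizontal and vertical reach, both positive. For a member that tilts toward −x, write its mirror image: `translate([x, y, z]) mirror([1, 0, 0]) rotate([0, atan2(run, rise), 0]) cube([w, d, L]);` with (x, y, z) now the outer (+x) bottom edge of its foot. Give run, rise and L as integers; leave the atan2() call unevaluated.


translate([204, 0, 595]) cube([105, 1260, 75]);
translate([0, 120, 0]) rotate([0, atan2(204, 595), 0]) cube([40, 59, 629]);
translate([513, 120, 0]) mirror([1, 0, 0]) rotate([0, atan2(204, 595), 0]) cube([40, 59, 629]);
translate([0, 1081, 0]) rotate([0, atan2(204, 595), 0]) cube([40, 59, 629]);
translate([513, 1081, 0]) mirror([1, 0, 0]) rotate([0, atan2(204, 595), 0]) cube([40, 59, 629]);


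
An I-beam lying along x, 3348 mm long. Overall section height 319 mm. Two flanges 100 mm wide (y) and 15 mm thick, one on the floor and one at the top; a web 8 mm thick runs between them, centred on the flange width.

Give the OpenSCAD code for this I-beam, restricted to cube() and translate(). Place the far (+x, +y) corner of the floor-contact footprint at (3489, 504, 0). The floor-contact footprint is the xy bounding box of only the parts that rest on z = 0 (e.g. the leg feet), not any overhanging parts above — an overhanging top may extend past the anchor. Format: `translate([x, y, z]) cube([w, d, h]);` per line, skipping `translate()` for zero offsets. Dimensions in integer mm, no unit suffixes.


translate([141, 404, 0]) cube([3348, 100, 15]);
translate([141, 450, 15]) cube([3348, 8, 289]);
translate([141, 404, 304]) cube([3348, 100, 15]);


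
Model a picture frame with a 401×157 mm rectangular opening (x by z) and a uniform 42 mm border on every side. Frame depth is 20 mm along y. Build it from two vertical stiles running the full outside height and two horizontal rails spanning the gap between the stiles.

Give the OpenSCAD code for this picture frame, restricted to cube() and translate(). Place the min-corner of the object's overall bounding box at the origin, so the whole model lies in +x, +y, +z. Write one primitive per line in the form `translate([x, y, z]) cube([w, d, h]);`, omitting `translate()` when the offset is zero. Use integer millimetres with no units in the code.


cube([42, 20, 241]);
translate([443, 0, 0]) cube([42, 20, 241]);
translate([42, 0, 0]) cube([401, 20, 42]);
translate([42, 0, 199]) cube([401, 20, 42]);


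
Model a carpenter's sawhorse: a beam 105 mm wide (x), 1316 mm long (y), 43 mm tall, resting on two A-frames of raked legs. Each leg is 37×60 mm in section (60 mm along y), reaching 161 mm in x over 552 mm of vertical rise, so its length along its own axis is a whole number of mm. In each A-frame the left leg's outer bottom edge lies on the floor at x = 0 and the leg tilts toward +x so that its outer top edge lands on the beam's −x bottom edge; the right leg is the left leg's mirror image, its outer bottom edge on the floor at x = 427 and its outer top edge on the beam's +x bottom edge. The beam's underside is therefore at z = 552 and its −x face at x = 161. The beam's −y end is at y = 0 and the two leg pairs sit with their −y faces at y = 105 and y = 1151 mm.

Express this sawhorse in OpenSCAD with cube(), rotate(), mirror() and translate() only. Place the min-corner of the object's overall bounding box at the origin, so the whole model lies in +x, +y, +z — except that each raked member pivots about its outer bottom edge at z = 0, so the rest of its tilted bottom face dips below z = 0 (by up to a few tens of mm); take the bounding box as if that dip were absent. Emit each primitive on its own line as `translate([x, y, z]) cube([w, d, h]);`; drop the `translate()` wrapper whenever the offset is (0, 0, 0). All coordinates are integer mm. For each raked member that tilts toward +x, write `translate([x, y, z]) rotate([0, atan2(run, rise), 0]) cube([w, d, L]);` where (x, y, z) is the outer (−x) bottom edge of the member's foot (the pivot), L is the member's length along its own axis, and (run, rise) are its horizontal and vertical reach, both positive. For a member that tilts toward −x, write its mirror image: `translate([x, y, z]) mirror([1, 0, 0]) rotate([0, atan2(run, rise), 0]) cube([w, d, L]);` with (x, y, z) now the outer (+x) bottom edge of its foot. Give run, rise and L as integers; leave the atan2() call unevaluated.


// leg length = √(161² + 552²) = 575
// right-leg outer foot x = 2·161 + 105 = 427
// beam min-corner = (161, 0, 552)
translate([161, 0, 552]) cube([105, 1316, 43]);
translate([0, 105, 0]) rotate([0, atan2(161, 552), 0]) cube([37, 60, 575]);
translate([427, 105, 0]) mirror([1, 0, 0]) rotate([0, atan2(161, 552), 0]) cube([37, 60, 575]);
translate([0, 1151, 0]) rotate([0, atan2(161, 552), 0]) cube([37, 60, 575]);
translate([427, 1151, 0]) mirror([1, 0, 0]) rotate([0, atan2(161, 552), 0]) cube([37, 60, 575]);


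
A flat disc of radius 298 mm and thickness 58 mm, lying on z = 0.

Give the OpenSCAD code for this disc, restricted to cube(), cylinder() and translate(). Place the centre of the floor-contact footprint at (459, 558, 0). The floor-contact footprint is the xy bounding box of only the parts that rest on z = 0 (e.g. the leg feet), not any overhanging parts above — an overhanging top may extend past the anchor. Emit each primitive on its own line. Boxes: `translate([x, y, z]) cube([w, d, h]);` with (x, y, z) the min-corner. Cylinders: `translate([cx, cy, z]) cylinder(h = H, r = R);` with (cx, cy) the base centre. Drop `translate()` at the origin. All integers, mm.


translate([459, 558, 0]) cylinder(h = 58, r = 298);


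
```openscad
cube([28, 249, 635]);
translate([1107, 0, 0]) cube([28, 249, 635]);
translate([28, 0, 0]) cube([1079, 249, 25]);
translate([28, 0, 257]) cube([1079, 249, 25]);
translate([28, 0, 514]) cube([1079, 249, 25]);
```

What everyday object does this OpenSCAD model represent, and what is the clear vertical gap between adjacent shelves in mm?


A bookshelf. The clear shelf gap is 232 mm.

Two tall side panels with 3 horizontal boards between them — a bookshelf. The first two shelf undersides are at z = 0 and z = 257; with shelf thickness 25, the clear gap is 257 − 0 − 25 = 232 mm.


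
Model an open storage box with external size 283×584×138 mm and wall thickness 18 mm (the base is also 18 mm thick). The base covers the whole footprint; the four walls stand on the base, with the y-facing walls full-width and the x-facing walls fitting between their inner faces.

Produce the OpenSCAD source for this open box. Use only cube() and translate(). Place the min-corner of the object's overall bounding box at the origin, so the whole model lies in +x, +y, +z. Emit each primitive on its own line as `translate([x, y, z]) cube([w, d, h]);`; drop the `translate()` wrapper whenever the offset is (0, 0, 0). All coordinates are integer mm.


cube([283, 584, 18]);
translate([0, 0, 18]) cube([283, 18, 120]);
translate([0, 566, 18]) cube([283, 18, 120]);
translate([0, 18, 18]) cube([18, 548, 120]);
translate([265, 18, 18]) cube([18, 548, 120]);


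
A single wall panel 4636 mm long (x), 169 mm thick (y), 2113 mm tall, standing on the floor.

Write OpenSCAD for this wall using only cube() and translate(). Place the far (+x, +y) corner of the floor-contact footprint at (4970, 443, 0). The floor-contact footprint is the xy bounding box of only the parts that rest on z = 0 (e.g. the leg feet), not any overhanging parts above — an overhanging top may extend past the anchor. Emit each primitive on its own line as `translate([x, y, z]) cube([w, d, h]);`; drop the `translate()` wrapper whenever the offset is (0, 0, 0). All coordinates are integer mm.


translate([334, 274, 0]) cube([4636, 169, 2113]);


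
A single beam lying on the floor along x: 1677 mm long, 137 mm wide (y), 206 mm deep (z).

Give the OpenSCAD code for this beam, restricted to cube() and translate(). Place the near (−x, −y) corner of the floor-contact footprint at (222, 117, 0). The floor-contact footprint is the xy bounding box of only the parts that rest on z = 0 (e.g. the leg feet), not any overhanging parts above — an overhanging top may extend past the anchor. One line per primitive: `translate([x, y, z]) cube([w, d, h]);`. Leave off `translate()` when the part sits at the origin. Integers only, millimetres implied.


translate([222, 117, 0]) cube([1677, 137, 206]);


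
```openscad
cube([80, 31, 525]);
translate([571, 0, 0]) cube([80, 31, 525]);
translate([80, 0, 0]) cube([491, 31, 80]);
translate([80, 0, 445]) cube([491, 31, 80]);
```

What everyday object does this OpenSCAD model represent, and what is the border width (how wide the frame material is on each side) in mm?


A picture frame. The border width is 80 mm.

Four thin pieces enclosing a rectangular opening — a picture frame. The two full-height stiles are 525 mm tall; the top rail sits at z = 445 and is 80 mm tall, so the border above the opening is 525 − 445 = 80 mm, matching the stile x-width.


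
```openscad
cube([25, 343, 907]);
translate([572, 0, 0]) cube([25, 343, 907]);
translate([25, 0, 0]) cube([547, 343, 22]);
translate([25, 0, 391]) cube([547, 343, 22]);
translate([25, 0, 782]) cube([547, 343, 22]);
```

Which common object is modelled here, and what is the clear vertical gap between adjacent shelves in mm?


A bookshelf. The clear shelf gap is 369 mm.

Two tall side panels with 3 horizontal boards between them — a bookshelf. The first two shelf undersides are at z = 0 and z = 391; with shelf thickness 22, the clear gap is 391 − 0 − 22 = 369 mm.
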